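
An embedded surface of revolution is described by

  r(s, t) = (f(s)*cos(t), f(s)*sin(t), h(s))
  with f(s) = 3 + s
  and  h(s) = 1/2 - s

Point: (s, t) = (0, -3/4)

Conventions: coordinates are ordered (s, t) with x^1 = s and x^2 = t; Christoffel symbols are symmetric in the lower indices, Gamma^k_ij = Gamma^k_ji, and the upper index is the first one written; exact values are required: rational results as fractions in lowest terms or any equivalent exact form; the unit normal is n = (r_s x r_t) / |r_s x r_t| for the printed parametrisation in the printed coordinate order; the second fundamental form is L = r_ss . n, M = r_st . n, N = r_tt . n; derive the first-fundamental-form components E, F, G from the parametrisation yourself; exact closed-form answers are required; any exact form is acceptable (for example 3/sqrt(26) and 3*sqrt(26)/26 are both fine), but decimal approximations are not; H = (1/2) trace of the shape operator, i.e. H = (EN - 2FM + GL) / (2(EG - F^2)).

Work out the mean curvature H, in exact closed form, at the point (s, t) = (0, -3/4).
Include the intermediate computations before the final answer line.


f = 3, f' = 1, f'' = 0, h' = -1, h'' = 0
E = 2, F = 0, G = 9; answer radicand W^2 = 2
unnormalised second-form numerators: l = 0, m = 0, n = -3; L = l/sqrt(2), and similarly M = m/sqrt(W^2), N = n/sqrt(W^2)
H = (E*n - 2*F*m + G*l) / (2*(EG - F^2)*sqrt(W^2)); E*n - 2*F*m + G*l = -6, EG - F^2 = 18, so H = (-1/6)/sqrt(2)

Answer: H = -sqrt(2)/12


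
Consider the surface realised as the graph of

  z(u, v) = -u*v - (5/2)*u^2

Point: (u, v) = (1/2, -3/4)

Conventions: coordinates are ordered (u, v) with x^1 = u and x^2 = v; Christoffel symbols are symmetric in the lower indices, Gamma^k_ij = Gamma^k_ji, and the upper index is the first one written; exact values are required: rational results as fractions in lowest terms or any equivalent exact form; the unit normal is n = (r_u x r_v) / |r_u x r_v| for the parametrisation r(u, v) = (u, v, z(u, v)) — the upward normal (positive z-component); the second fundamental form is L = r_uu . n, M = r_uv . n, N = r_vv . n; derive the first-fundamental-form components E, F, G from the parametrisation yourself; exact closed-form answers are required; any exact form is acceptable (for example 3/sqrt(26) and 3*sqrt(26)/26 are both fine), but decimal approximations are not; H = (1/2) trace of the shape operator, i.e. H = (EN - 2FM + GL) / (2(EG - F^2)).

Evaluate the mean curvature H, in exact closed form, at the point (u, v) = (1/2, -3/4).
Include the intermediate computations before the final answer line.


z_u = -7/4, z_v = -1/2, z_uu = -5, z_uv = -1, z_vv = 0
E = 65/16, F = 7/8, G = 5/4; answer radicand W^2 = 69/16
unnormalised second-form numerators: l = -5, m = -1, n = 0; L = l/sqrt(69/16), and similarly M = m/sqrt(W^2), N = n/sqrt(W^2)
H = (E*n - 2*F*m + G*l) / (2*(EG - F^2)*sqrt(W^2)); E*n - 2*F*m + G*l = -9/2, EG - F^2 = 69/16, so H = (-12/23)/sqrt(69/16)

Answer: H = -16*sqrt(69)/529


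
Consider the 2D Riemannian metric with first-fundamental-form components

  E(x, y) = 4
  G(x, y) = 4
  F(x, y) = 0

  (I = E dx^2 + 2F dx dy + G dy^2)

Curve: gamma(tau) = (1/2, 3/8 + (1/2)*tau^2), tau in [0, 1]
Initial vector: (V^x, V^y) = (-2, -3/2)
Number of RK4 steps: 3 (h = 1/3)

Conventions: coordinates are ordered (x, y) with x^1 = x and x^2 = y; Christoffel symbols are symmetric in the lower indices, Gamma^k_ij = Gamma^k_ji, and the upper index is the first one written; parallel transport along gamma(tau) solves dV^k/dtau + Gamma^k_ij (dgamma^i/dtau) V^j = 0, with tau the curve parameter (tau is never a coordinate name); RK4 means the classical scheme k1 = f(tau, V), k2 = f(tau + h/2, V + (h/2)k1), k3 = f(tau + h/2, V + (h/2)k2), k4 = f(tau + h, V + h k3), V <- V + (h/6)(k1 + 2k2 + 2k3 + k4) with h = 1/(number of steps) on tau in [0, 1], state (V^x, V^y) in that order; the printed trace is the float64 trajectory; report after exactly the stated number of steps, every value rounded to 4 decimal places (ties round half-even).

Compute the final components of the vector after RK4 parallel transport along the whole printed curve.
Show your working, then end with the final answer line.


gamma'(tau) = (0, tau); f(tau, V)^k = -Gamma^k_ij(gamma(tau)) gamma'^i(tau) V^j; h = 1/3; intermediate values shown to 6 dp
curve data and Christoffel symbols at the stage parameters:
  tau = 0.000000: gamma = (0.500000, 0.375000), gamma' = (0.000000, 0.000000); Gamma_xxx = 0.000000, Gamma_xxy = 0.000000, Gamma_xyy = 0.000000, Gamma_yxx = 0.000000, Gamma_yxy = 0.000000, Gamma_yyy = 0.000000
  tau = 0.166667: gamma = (0.500000, 0.388889), gamma' = (0.000000, 0.166667); Gamma_xxx = 0.000000, Gamma_xxy = 0.000000, Gamma_xyy = 0.000000, Gamma_yxx = 0.000000, Gamma_yxy = 0.000000, Gamma_yyy = 0.000000
  tau = 0.333333: gamma = (0.500000, 0.430556), gamma' = (0.000000, 0.333333); Gamma_xxx = 0.000000, Gamma_xxy = 0.000000, Gamma_xyy = 0.000000, Gamma_yxx = 0.000000, Gamma_yxy = 0.000000, Gamma_yyy = 0.000000
  tau = 0.500000: gamma = (0.500000, 0.500000), gamma' = (0.000000, 0.500000); Gamma_xxx = 0.000000, Gamma_xxy = 0.000000, Gamma_xyy = 0.000000, Gamma_yxx = 0.000000, Gamma_yxy = 0.000000, Gamma_yyy = 0.000000
  tau = 0.666667: gamma = (0.500000, 0.597222), gamma' = (0.000000, 0.666667); Gamma_xxx = 0.000000, Gamma_xxy = 0.000000, Gamma_xyy = 0.000000, Gamma_yxx = 0.000000, Gamma_yxy = 0.000000, Gamma_yyy = 0.000000
  tau = 0.833333: gamma = (0.500000, 0.722222), gamma' = (0.000000, 0.833333); Gamma_xxx = 0.000000, Gamma_xxy = 0.000000, Gamma_xyy = 0.000000, Gamma_yxx = 0.000000, Gamma_yxy = 0.000000, Gamma_yyy = 0.000000
  tau = 1.000000: gamma = (0.500000, 0.875000), gamma' = (0.000000, 1.000000); Gamma_xxx = 0.000000, Gamma_xxy = 0.000000, Gamma_xyy = 0.000000, Gamma_yxx = 0.000000, Gamma_yxy = 0.000000, Gamma_yyy = 0.000000
step 0: V^x = -2.0000, V^y = -1.5000
step 1: k1 = (0.000000, 0.000000), k2 = (0.000000, 0.000000), k3 = (0.000000, 0.000000), k4 = (0.000000, 0.000000); V <- V + (h/6)(k1 + 2k2 + 2k3 + k4): V^x = -2.0000, V^y = -1.5000
step 2: k1 = (0.000000, 0.000000), k2 = (0.000000, 0.000000), k3 = (0.000000, 0.000000), k4 = (0.000000, 0.000000); V <- V + (h/6)(k1 + 2k2 + 2k3 + k4): V^x = -2.0000, V^y = -1.5000
step 3: k1 = (0.000000, 0.000000), k2 = (0.000000, 0.000000), k3 = (0.000000, 0.000000), k4 = (0.000000, 0.000000); V <- V + (h/6)(k1 + 2k2 + 2k3 + k4): V^x = -2.0000, V^y = -1.5000

Answer: V^x = -2.0000, V^y = -1.5000


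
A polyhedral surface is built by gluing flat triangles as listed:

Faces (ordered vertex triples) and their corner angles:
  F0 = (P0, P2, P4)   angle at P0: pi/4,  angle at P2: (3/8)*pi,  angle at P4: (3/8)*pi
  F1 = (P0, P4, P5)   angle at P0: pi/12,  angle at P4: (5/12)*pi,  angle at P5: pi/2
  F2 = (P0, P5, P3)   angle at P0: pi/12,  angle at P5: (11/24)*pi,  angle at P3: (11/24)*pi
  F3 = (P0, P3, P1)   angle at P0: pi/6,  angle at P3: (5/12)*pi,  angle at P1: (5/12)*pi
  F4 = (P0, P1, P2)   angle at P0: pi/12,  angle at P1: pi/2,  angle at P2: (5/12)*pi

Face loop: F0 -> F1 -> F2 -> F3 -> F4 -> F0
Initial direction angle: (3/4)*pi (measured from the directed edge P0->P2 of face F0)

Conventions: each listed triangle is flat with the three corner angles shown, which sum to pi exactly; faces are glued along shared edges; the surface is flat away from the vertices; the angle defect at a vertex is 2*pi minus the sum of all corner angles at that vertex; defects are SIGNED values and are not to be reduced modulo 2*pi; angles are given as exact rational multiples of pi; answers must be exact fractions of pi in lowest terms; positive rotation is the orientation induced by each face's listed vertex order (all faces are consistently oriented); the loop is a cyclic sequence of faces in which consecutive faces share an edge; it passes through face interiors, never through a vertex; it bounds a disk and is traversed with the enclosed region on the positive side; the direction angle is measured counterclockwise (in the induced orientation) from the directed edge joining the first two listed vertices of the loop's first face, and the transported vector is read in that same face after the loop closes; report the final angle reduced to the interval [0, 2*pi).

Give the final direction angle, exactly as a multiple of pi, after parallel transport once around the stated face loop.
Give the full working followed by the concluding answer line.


enclosed vertex P0: corner angles sum to (2/3)*pi, defect = 2*pi - (2/3)*pi = (4/3)*pi
by Gauss-Bonnet the loop rotates the vector by the enclosed defect sum (positive orientation, mod 2*pi)
final angle = (3/4)*pi + (4/3)*pi = pi/12 (mod 2*pi)

Answer: final direction angle = pi/12


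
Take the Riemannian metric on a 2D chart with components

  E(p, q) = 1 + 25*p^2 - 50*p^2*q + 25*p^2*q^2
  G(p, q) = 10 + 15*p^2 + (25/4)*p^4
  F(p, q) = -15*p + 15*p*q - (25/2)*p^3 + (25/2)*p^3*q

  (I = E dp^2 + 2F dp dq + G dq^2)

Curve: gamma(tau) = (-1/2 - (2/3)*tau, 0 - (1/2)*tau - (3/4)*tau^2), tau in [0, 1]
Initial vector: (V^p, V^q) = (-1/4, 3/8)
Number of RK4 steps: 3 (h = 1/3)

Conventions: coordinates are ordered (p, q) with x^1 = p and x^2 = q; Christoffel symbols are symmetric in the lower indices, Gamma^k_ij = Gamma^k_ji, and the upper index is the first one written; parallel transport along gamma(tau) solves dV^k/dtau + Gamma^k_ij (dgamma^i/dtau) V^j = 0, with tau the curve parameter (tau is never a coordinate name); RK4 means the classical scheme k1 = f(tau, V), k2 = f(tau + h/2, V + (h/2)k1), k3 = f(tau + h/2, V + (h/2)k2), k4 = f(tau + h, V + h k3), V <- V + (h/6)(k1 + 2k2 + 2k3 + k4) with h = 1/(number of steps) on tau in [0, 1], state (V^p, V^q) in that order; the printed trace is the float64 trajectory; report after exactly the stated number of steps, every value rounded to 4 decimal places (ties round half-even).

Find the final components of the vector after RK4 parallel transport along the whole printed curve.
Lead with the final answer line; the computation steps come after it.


Answer: V^p = -0.1631, V^q = 0.4466

gamma'(tau) = (-2/3, -1/2 - (3/2)*tau); f(tau, V)^k = -Gamma^k_ij(gamma(tau)) gamma'^i(tau) V^j; h = 1/3; intermediate values shown to 6 dp
curve data and Christoffel symbols at the stage parameters:
  tau = 0.000000: gamma = (-0.500000, 0.000000), gamma' = (-0.666667, -0.500000); Gamma_ppp = -0.613027, Gamma_ppq = -0.306513, Gamma_pqq = 0.000000, Gamma_qpp = -0.888889, Gamma_qpq = -0.444444, Gamma_qqq = 0.000000
  tau = 0.166667: gamma = (-0.611111, -0.104167), gamma' = (-0.666667, -0.750000); Gamma_ppp = -0.668660, Gamma_ppq = -0.370076, Gamma_pqq = 0.000000, Gamma_qpp = -0.779606, Gamma_qpq = -0.431480, Gamma_qqq = 0.000000
  tau = 0.333333: gamma = (-0.722222, -0.250000), gamma' = (-0.666667, -1.000000); Gamma_ppp = -0.707068, Gamma_ppq = -0.408528, Gamma_pqq = 0.000000, Gamma_qpp = -0.674192, Gamma_qpq = -0.389533, Gamma_qqq = 0.000000
  tau = 0.500000: gamma = (-0.833333, -0.437500), gamma' = (-0.666667, -1.250000); Gamma_ppp = -0.725900, Gamma_ppq = -0.420812, Gamma_pqq = 0.000000, Gamma_qpp = -0.573987, Gamma_qpq = -0.332746, Gamma_qqq = 0.000000
  tau = 0.666667: gamma = (-0.944444, -0.666667), gamma' = (-0.666667, -1.500000); Gamma_ppp = -0.726357, Gamma_ppq = -0.411602, Gamma_pqq = 0.000000, Gamma_qpp = -0.482672, Gamma_qpq = -0.273514, Gamma_qqq = 0.000000
  tau = 0.833333: gamma = (-1.055556, -0.937500), gamma' = (-0.666667, -1.750000); Gamma_ppp = -0.712484, Gamma_ppq = -0.388163, Gamma_pqq = 0.000000, Gamma_qpp = -0.403109, Gamma_qpq = -0.219615, Gamma_qqq = 0.000000
  tau = 1.000000: gamma = (-1.166667, -1.250000), gamma' = (-0.666667, -2.000000); Gamma_ppp = -0.689141, Gamma_ppq = -0.357333, Gamma_pqq = 0.000000, Gamma_qpp = -0.336184, Gamma_qpq = -0.174318, Gamma_qqq = 0.000000
step 0: V^p = -0.2500, V^q = 0.3750
step 1: k1 = (0.063857, 0.092593), k2 = (0.076808, 0.089552), k3 = (0.075372, 0.087878), k4 = (0.087760, 0.083680); V <- V + (h/6)(k1 + 2k2 + 2k3 + k4): V^p = -0.2247, V^q = 0.4045
step 2: k1 = (0.087518, 0.083449), k2 = (0.094789, 0.074952), k3 = (0.093962, 0.074298), k4 = (0.095206, 0.063265); V <- V + (h/6)(k1 + 2k2 + 2k3 + k4): V^p = -0.1935, V^q = 0.4292
step 3: k1 = (0.095432, 0.063415), k2 = (0.091232, 0.051617), k3 = (0.092549, 0.052362), k4 = (0.084606, 0.041273); V <- V + (h/6)(k1 + 2k2 + 2k3 + k4): V^p = -0.1631, V^q = 0.4466


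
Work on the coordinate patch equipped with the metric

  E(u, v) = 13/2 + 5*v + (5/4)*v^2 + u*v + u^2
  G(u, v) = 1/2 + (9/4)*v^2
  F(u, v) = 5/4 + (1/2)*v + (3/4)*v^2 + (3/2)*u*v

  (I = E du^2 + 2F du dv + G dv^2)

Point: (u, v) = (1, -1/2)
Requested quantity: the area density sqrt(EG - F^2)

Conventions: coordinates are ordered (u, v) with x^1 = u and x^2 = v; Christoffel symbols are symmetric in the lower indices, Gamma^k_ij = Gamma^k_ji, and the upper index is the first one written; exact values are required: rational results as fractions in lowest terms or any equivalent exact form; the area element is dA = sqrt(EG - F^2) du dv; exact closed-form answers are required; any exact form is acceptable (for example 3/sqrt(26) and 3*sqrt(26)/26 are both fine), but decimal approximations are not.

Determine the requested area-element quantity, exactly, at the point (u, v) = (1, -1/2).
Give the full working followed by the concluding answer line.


E = 77/16, F = 7/16, G = 17/16; EG - F^2 = 315/64

Answer: sqrt(EG - F^2) = 3*sqrt(35)/8


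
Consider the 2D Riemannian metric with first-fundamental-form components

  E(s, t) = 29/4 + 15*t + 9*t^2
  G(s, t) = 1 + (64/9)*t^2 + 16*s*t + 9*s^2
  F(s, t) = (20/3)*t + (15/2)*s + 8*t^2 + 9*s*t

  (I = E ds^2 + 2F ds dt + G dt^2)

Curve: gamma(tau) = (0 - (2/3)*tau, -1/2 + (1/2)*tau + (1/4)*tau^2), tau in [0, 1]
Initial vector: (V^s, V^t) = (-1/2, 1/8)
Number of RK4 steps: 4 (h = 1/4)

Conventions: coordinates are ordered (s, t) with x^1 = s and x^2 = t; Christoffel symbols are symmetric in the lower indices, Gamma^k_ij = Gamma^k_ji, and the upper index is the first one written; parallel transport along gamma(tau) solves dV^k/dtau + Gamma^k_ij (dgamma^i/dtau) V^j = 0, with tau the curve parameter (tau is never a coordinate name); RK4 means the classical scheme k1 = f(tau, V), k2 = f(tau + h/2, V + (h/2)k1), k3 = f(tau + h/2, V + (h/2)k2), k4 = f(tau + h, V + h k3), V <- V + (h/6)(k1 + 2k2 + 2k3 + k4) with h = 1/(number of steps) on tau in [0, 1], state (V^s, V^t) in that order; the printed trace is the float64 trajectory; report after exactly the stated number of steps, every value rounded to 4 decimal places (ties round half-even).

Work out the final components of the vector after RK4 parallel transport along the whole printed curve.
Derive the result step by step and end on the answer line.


gamma'(tau) = (-2/3, 1/2 + (1/2)*tau); f(tau, V)^k = -Gamma^k_ij(gamma(tau)) gamma'^i(tau) V^j; h = 1/4; intermediate values shown to 6 dp
curve data and Christoffel symbols at the stage parameters:
  tau = 0.000000: gamma = (0.000000, -0.500000), gamma' = (-0.666667, 0.500000); Gamma_sss = 0.000000, Gamma_sst = 0.794118, Gamma_stt = 0.705882, Gamma_tss = 0.000000, Gamma_tst = -1.058824, Gamma_ttt = -0.941176
  tau = 0.125000: gamma = (-0.083333, -0.433594), gamma' = (-0.666667, 0.562500); Gamma_sss = 0.000000, Gamma_sst = 0.814749, Gamma_stt = 0.724221, Gamma_tss = 0.000000, Gamma_tst = -0.955405, Gamma_ttt = -0.849249
  tau = 0.250000: gamma = (-0.166667, -0.359375), gamma' = (-0.666667, 0.625000); Gamma_sss = 0.000000, Gamma_sst = 0.828524, Gamma_stt = 0.736466, Gamma_tss = 0.000000, Gamma_tst = -0.849768, Gamma_ttt = -0.755349
  tau = 0.375000: gamma = (-0.250000, -0.277344), gamma' = (-0.666667, 0.687500); Gamma_sss = 0.000000, Gamma_sst = 0.833848, Gamma_stt = 0.741199, Gamma_tss = 0.000000, Gamma_tst = -0.744670, Gamma_ttt = -0.661929
  tau = 0.500000: gamma = (-0.333333, -0.187500), gamma' = (-0.666667, 0.750000); Gamma_sss = 0.000000, Gamma_sst = 0.829894, Gamma_stt = 0.737684, Gamma_tss = 0.000000, Gamma_tst = -0.642499, Gamma_ttt = -0.571110
  tau = 0.625000: gamma = (-0.416667, -0.089844), gamma' = (-0.666667, 0.812500); Gamma_sss = 0.000000, Gamma_sst = 0.816638, Gamma_stt = 0.725900, Gamma_tss = 0.000000, Gamma_tst = -0.545379, Gamma_ttt = -0.484781
  tau = 0.750000: gamma = (-0.500000, 0.015625), gamma' = (-0.666667, 0.875000); Gamma_sss = 0.000000, Gamma_sst = 0.794797, Gamma_stt = 0.706486, Gamma_tss = 0.000000, Gamma_tst = -0.455098, Gamma_ttt = -0.404532
  tau = 0.875000: gamma = (-0.583333, 0.128906), gamma' = (-0.666667, 0.937500); Gamma_sss = 0.000000, Gamma_sst = 0.765662, Gamma_stt = 0.680588, Gamma_tss = 0.000000, Gamma_tst = -0.372988, Gamma_ttt = -0.331545
  tau = 1.000000: gamma = (-0.666667, 0.250000), gamma' = (-0.666667, 1.000000); Gamma_sss = 0.000000, Gamma_sst = 0.730869, Gamma_stt = 0.649662, Gamma_tss = 0.000000, Gamma_tst = -0.299844, Gamma_ttt = -0.266528
step 0: V^s = -0.5000, V^t = 0.1250
step 1: k1 = (0.220588, -0.294118), k2 = (0.228493, -0.267939), k3 = (0.228484, -0.267929), k4 = (0.234676, -0.240693); V <- V + (h/6)(k1 + 2k2 + 2k3 + k4): V^s = -0.4429, V^t = 0.0581
step 2: k1 = (0.234716, -0.240735), k2 = (0.238406, -0.212909), k3 = (0.238303, -0.212817), k4 = (0.238620, -0.184738); V <- V + (h/6)(k1 + 2k2 + 2k3 + k4): V^s = -0.3835, V^t = 0.0049
step 3: k1 = (0.238699, -0.184799), k2 = (0.235490, -0.157268), k3 = (0.235600, -0.157342), k4 = (0.228788, -0.131003); V <- V + (h/6)(k1 + 2k2 + 2k3 + k4): V^s = -0.3248, V^t = -0.0345
step 4: k1 = (0.228905, -0.131071), k2 = (0.219076, -0.106722), k3 = (0.219570, -0.106962), k4 = (0.207191, -0.085002); V <- V + (h/6)(k1 + 2k2 + 2k3 + k4): V^s = -0.2700, V^t = -0.0613

Answer: V^s = -0.2700, V^t = -0.0613


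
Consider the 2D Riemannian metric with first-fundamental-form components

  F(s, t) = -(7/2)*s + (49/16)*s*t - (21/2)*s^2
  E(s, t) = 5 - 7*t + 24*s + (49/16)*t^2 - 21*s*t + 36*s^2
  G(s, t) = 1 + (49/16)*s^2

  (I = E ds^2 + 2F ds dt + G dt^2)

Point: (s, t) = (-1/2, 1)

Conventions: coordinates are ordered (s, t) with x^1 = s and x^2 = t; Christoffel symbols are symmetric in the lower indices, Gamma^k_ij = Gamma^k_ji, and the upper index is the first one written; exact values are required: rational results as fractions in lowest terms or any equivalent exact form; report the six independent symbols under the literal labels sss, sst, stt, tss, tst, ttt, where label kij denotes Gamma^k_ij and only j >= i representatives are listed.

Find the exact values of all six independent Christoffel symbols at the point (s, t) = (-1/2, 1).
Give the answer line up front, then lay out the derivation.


Answer: Gamma_sss = -352/199, Gamma_sst = 308/597, Gamma_stt = 0, Gamma_tss = 112/199, Gamma_tst = -98/597, Gamma_ttt = 0

E = 137/16, F = -77/32, G = 113/64 at the point
E_s = -33, E_t = 77/8, F_s = 161/16, F_t = -49/32, G_s = -49/16, G_t = 0
EG - F^2 = 597/64;  g^inv = (64/597) * [[113/64, 77/32], [77/32, 137/16]]
first-kind symbols [ij,l] = (1/2)(d_i g_jl + d_j g_il - d_l g_ij): [ss,s] = E_s/2 = -33/2, [ss,t] = F_s - E_t/2 = 21/4, [st,s] = E_t/2 = 77/16, [st,t] = G_s/2 = -49/32, [tt,s] = F_t - G_s/2 = 0, [tt,t] = G_t/2 = 0
Gamma^s_ij = (G*[ij,s] - F*[ij,t])/(EG - F^2), Gamma^t_ij = (E*[ij,t] - F*[ij,s])/(EG - F^2)


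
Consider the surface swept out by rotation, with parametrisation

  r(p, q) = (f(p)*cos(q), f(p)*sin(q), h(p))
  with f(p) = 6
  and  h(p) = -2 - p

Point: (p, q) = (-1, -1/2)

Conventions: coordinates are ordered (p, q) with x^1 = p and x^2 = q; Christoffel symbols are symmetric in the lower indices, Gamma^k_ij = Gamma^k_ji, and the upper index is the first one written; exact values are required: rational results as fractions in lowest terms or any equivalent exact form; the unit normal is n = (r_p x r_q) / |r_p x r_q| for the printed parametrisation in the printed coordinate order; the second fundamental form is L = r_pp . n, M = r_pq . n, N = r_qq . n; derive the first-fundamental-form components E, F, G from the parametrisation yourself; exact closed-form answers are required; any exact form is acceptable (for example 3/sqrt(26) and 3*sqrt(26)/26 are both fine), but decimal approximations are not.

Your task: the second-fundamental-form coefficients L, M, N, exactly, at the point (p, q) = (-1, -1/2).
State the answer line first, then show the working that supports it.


Answer: L = 0, M = 0, N = -6

f = 6, f' = 0, f'' = 0, h' = -1, h'' = 0
E = 1, F = 0, G = 36; answer radicand W^2 = 1
unnormalised second-form numerators: l = 0, m = 0, n = -6; L = l/sqrt(1), and similarly M = m/sqrt(W^2), N = n/sqrt(W^2)


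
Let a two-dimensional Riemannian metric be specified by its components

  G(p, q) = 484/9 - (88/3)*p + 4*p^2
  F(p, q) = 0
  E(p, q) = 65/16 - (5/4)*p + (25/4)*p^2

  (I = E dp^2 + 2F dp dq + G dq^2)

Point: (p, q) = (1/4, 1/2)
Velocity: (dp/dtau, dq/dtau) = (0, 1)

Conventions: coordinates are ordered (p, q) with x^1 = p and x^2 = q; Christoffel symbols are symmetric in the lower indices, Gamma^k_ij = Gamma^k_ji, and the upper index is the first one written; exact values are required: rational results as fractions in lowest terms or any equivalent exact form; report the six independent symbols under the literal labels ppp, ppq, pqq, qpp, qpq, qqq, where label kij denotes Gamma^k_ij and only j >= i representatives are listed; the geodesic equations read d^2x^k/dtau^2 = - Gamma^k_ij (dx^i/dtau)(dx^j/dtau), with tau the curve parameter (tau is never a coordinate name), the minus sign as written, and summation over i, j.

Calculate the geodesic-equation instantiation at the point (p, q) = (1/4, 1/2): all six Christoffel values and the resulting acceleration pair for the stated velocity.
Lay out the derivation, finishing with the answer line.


E = 265/64, F = 0, G = 1681/36 at the point
E_p = 15/8, E_q = 0, F_p = 0, F_q = 0, G_p = -82/3, G_q = 0
EG - F^2 = 445465/2304;  g^inv = (2304/445465) * [[1681/36, 0], [0, 265/64]]
first-kind symbols [ij,l] = (1/2)(d_i g_jl + d_j g_il - d_l g_ij): [pp,p] = E_p/2 = 15/16, [pp,q] = F_p - E_q/2 = 0, [pq,p] = E_q/2 = 0, [pq,q] = G_p/2 = -41/3, [qq,p] = F_q - G_p/2 = 41/3, [qq,q] = G_q/2 = 0
Gamma^p_ij = (G*[ij,p] - F*[ij,q])/(EG - F^2), Gamma^q_ij = (E*[ij,q] - F*[ij,p])/(EG - F^2)
Gamma_ppp = 12/53, Gamma_ppq = 0, Gamma_pqq = 2624/795, Gamma_qpp = 0, Gamma_qpq = -12/41, Gamma_qqq = 0
d^2p/dtau^2 = -(Gamma_ppp*(0)^2 + 2*Gamma_ppq*(0)*(1) + Gamma_pqq*(1)^2) = -2624/795
d^2q/dtau^2 = -(Gamma_qpp*(0)^2 + 2*Gamma_qpq*(0)*(1) + Gamma_qqq*(1)^2) = 0

Answer: Gamma_ppp = 12/53, Gamma_ppq = 0, Gamma_pqq = 2624/795, Gamma_qpp = 0, Gamma_qpq = -12/41, Gamma_qqq = 0; accelerations (d^2p/dtau^2, d^2q/dtau^2) = (-2624/795, 0)


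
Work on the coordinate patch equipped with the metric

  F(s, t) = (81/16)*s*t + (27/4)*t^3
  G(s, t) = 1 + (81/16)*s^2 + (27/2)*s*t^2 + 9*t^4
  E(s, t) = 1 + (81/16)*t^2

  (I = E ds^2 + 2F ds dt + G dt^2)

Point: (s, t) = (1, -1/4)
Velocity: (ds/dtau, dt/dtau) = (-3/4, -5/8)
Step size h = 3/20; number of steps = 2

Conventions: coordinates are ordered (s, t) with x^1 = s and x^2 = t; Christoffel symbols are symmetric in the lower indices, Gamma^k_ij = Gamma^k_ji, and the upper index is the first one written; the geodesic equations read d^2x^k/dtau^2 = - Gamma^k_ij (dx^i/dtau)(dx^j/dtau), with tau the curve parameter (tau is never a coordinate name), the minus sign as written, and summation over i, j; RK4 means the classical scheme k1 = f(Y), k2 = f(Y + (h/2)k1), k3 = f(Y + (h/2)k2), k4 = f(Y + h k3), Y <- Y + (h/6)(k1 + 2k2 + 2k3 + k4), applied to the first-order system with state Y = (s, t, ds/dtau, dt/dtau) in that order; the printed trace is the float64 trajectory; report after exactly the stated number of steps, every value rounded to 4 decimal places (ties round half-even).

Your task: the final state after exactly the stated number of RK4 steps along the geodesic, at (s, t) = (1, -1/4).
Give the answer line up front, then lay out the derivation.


Answer: s = 0.7809, t = -0.4577, ds/dtau = -0.7108, dt/dtau = -0.7471

f(Y) = (ds/dtau, dt/dtau, -Gamma^s_ij Y'^i Y'^j, -Gamma^t_ij Y'^i Y'^j) with the Gammas evaluated at the stage position; h = 0.150000; intermediate values shown to 6 dp
step 0: s = 1.0000, t = -0.2500, ds/dtau = -0.7500, dt/dtau = -0.6250
step 1:
  k1: at (s, t) = (1.000000, -0.250000), (ds/dtau, dt/dtau) = (-0.750000, -0.625000); Gamma_sss = 0.000000, Gamma_sst = -0.174381, Gamma_stt = 0.116254, Gamma_tss = 0.000000, Gamma_tst = 0.755651, Gamma_ttt = -0.503767; k1 = (-0.750000, -0.625000, 0.118071, -0.511639)
  k2: at (s, t) = (0.943750, -0.296875), (ds/dtau, dt/dtau) = (-0.741145, -0.663373); Gamma_sss = 0.000000, Gamma_sst = -0.210260, Gamma_stt = 0.166456, Gamma_tss = 0.000000, Gamma_tst = 0.751632, Gamma_ttt = -0.595042; k2 = (-0.741145, -0.663373, 0.133500, -0.477231)
  k3: at (s, t) = (0.944414, -0.299753), (ds/dtau, dt/dtau) = (-0.739988, -0.660792); Gamma_sss = 0.000000, Gamma_sst = -0.211103, Gamma_stt = 0.168743, Gamma_tss = 0.000000, Gamma_tst = 0.749480, Gamma_ttt = -0.599090; k3 = (-0.739988, -0.660792, 0.132768, -0.471368)
  k4: at (s, t) = (0.889002, -0.349119), (ds/dtau, dt/dtau) = (-0.730085, -0.695705); Gamma_sss = 0.000000, Gamma_sst = -0.244979, Gamma_stt = 0.228072, Gamma_tss = 0.000000, Gamma_tst = 0.737855, Gamma_ttt = -0.686931; k4 = (-0.730085, -0.695705, 0.138474, -0.417070)
  Y <- Y + (h/6)(k1 + 2k2 + 2k3 + k4): s = 0.8889, t = -0.3492, ds/dtau = -0.7303, dt/dtau = -0.6956
step 2:
  k1: at (s, t) = (0.888941, -0.349226), (ds/dtau, dt/dtau) = (-0.730273, -0.695648); Gamma_sss = 0.000000, Gamma_sst = -0.245027, Gamma_stt = 0.228186, Gamma_tss = 0.000000, Gamma_tst = 0.737801, Gamma_ttt = -0.687091; k1 = (-0.730273, -0.695648, 0.138529, -0.417123)
  k2: at (s, t) = (0.834171, -0.401399), (ds/dtau, dt/dtau) = (-0.719883, -0.726932); Gamma_sss = 0.000000, Gamma_sst = -0.275110, Gamma_stt = 0.294477, Gamma_tss = 0.000000, Gamma_tst = 0.718959, Gamma_ttt = -0.769573; k2 = (-0.719883, -0.726932, 0.132323, -0.345806)
  k3: at (s, t) = (0.834950, -0.403746), (ds/dtau, dt/dtau) = (-0.720349, -0.721583); Gamma_sss = 0.000000, Gamma_sst = -0.275055, Gamma_stt = 0.296140, Gamma_tss = 0.000000, Gamma_tst = 0.716887, Gamma_ttt = -0.771840; k3 = (-0.720349, -0.721583, 0.131748, -0.343380)
  k4: at (s, t) = (0.780889, -0.457463), (ds/dtau, dt/dtau) = (-0.710511, -0.747155); Gamma_sss = 0.000000, Gamma_sst = -0.298950, Gamma_stt = 0.364690, Gamma_tss = 0.000000, Gamma_tst = 0.692652, Gamma_ttt = -0.844968; k4 = (-0.710511, -0.747155, 0.113818, -0.263710)
  Y <- Y + (h/6)(k1 + 2k2 + 2k3 + k4): s = 0.7809, t = -0.4577, ds/dtau = -0.7108, dt/dtau = -0.7471


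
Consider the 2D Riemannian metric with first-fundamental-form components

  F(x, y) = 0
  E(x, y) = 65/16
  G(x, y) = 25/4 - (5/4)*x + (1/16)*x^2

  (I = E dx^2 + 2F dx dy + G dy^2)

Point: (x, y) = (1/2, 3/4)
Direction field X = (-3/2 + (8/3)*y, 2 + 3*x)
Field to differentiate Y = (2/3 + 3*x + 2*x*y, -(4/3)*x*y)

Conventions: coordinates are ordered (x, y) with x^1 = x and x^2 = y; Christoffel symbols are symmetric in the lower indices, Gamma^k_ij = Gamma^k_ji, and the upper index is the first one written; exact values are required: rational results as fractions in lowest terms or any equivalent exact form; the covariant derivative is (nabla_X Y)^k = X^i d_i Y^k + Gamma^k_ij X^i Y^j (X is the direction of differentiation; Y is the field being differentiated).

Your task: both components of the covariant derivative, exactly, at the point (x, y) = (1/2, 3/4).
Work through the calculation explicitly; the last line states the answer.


E = 65/16, F = 0, G = 361/64 at the point
E_x = 0, E_y = 0, F_x = 0, F_y = 0, G_x = -19/16, G_y = 0
EG - F^2 = 23465/1024;  g^inv = (1024/23465) * [[361/64, 0], [0, 65/16]]
first-kind symbols [ij,l] = (1/2)(d_i g_jl + d_j g_il - d_l g_ij): [xx,x] = E_x/2 = 0, [xx,y] = F_x - E_y/2 = 0, [xy,x] = E_y/2 = 0, [xy,y] = G_x/2 = -19/32, [yy,x] = F_y - G_x/2 = 19/32, [yy,y] = G_y/2 = 0
Gamma^x_ij = (G*[ij,x] - F*[ij,y])/(EG - F^2), Gamma^y_ij = (E*[ij,y] - F*[ij,x])/(EG - F^2)
Gamma_xxx = 0, Gamma_xxy = 0, Gamma_xyy = 19/130, Gamma_yxx = 0, Gamma_yxy = -2/19, Gamma_yyy = 0
X = (1/2, 7/2), Y = (35/12, -1/2) at the point

Answer: (nabla_X Y)^x = 2857/520, (nabla_X Y)^y = -295/76


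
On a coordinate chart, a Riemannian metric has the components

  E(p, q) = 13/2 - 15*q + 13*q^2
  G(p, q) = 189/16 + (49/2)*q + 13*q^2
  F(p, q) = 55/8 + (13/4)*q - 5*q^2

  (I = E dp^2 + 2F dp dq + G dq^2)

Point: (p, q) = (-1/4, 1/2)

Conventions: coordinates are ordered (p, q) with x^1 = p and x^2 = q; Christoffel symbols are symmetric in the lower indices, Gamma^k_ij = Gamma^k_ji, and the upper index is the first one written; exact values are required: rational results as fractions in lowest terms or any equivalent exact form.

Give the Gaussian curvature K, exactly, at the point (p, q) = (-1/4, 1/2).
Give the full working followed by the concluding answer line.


E = 9/4, F = 29/4, G = 437/16, EG - F^2 = 569/64 at the point
E_p = 0, E_q = -2, F_p = 0, F_q = -7/4, G_p = 0, G_q = 75/2
E_qq = 26, F_pq = 0, G_pp = 0
Apply the Brioschi formula K = (det M1 - det M2)/(EG - F^2)^2 over the derivative matrices of E, F, G.
M1 = [[-E_qq/2 + F_pq - G_pp/2, E_p/2, F_p - E_q/2], [F_q - G_p/2, E, F], [G_q/2, F, G]] = [[-13, 0, 1], [-7/4, 9/4, 29/4], [75/4, 29/4, 437/16]]; det M1 = -10909/64
M2 = [[0, E_q/2, G_p/2], [E_q/2, E, F], [G_p/2, F, G]] = [[0, -1, 0], [-1, 9/4, 29/4], [0, 29/4, 437/16]]; det M2 = -437/16
det M1 - det M2 = -9161/64; K = -9161/64 / (569/64)^2 = -586304/323761

Answer: K = -586304/323761


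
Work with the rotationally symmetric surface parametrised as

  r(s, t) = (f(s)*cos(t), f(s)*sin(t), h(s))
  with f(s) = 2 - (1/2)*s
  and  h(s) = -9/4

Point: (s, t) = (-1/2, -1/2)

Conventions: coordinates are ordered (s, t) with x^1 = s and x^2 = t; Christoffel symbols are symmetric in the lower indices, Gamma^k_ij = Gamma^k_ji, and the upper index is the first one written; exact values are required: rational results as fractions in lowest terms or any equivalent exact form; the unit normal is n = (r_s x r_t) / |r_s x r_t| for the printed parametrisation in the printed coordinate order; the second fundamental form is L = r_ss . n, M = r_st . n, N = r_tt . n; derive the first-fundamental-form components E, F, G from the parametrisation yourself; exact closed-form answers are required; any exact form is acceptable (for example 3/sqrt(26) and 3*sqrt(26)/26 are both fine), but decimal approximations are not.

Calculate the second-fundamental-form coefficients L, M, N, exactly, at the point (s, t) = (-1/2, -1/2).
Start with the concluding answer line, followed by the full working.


Answer: L = 0, M = 0, N = 0

f = 9/4, f' = -1/2, f'' = 0, h' = 0, h'' = 0
E = 1/4, F = 0, G = 81/16; answer radicand W^2 = 1/4
unnormalised second-form numerators: l = 0, m = 0, n = 0; L = l/sqrt(1/4), and similarly M = m/sqrt(W^2), N = n/sqrt(W^2)


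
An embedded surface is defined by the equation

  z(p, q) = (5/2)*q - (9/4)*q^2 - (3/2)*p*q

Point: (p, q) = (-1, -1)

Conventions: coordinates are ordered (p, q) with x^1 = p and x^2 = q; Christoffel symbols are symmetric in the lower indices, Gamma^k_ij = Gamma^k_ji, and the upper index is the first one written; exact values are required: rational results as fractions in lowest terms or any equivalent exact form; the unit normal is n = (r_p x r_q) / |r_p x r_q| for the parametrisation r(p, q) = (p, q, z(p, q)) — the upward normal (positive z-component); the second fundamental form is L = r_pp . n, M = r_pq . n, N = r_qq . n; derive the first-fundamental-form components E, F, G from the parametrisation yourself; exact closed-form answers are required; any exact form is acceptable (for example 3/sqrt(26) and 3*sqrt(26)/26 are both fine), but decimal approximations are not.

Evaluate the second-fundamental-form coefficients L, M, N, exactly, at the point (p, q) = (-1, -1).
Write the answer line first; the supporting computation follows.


Answer: L = 0, M = -3*sqrt(302)/302, N = -9*sqrt(302)/302

z_p = 3/2, z_q = 17/2, z_pp = 0, z_pq = -3/2, z_qq = -9/2
E = 13/4, F = 51/4, G = 293/4; answer radicand W^2 = 151/2
unnormalised second-form numerators: l = 0, m = -3/2, n = -9/2; L = l/sqrt(151/2), and similarly M = m/sqrt(W^2), N = n/sqrt(W^2)


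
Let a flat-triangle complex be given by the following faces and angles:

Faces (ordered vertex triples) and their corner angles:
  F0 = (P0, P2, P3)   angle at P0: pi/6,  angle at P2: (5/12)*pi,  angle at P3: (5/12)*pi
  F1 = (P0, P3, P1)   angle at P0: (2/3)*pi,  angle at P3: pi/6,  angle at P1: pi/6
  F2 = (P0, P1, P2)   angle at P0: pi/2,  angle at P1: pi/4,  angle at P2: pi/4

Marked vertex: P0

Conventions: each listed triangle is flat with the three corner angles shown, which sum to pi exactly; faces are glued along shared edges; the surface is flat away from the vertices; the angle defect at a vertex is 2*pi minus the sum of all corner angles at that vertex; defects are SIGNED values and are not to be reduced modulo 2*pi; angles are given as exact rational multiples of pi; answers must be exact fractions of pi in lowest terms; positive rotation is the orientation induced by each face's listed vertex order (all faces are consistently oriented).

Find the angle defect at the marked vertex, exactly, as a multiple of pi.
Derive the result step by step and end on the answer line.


Sum of corner angles at P0: (4/3)*pi
defect = 2*pi - (4/3)*pi

Answer: defect(P0) = (2/3)*pi


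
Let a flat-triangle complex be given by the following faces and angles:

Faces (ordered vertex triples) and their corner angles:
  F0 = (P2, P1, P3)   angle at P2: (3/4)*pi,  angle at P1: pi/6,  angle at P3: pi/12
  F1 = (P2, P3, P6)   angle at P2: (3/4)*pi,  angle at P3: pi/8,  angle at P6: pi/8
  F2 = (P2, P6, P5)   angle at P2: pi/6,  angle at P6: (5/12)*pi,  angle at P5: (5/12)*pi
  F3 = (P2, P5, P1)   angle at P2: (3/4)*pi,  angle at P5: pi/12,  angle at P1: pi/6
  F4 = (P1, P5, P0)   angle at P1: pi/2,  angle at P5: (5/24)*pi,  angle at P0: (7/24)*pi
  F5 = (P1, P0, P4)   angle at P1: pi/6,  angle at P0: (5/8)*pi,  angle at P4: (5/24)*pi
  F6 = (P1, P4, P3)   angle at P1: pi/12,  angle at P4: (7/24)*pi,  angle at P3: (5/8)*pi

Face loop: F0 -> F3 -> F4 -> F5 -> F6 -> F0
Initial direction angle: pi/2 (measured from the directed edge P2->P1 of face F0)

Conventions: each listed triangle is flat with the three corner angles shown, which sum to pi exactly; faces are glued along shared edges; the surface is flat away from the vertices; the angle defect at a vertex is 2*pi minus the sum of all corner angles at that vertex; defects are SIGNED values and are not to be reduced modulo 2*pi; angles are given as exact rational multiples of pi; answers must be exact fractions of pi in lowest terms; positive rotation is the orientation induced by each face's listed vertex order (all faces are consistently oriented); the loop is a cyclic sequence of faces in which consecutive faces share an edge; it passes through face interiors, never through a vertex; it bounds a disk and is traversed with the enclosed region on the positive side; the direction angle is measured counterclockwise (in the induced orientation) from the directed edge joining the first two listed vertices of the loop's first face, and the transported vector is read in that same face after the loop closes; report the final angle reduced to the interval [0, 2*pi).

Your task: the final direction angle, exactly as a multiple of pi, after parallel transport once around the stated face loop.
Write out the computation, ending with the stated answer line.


enclosed vertex P1: corner angles sum to (13/12)*pi, defect = 2*pi - (13/12)*pi = (11/12)*pi
the final direction is the initial angle plus the enclosed defects, taken mod 2*pi in the induced orientation
final angle = pi/2 + (11/12)*pi = (17/12)*pi (mod 2*pi)

Answer: final direction angle = (17/12)*pi


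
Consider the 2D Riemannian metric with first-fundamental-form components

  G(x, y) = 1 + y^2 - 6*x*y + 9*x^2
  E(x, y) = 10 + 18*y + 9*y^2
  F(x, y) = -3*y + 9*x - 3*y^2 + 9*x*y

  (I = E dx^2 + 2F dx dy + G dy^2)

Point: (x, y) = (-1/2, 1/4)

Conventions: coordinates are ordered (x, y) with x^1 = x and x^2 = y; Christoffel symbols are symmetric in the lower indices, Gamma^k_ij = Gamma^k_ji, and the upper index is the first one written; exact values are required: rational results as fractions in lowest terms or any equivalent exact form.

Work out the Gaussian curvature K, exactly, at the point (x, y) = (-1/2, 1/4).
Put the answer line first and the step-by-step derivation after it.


Answer: K = -576/21025

E = 241/16, F = -105/16, G = 65/16, EG - F^2 = 145/8 at the point
E_x = 0, E_y = 45/2, F_x = 45/4, F_y = -9, G_x = -21/2, G_y = 7/2
E_yy = 18, F_xy = 9, G_xx = 18
Apply the Brioschi formula K = (det M1 - det M2)/(EG - F^2)^2 over the derivative matrices of E, F, G.
M1 = [[-E_yy/2 + F_xy - G_xx/2, E_x/2, F_x - E_y/2], [F_y - G_x/2, E, F], [G_y/2, F, G]] = [[-9, 0, 0], [-15/4, 241/16, -105/16], [7/4, -105/16, 65/16]]; det M1 = -1305/8
M2 = [[0, E_y/2, G_x/2], [E_y/2, E, F], [G_x/2, F, G]] = [[0, 45/4, -21/4], [45/4, 241/16, -105/16], [-21/4, -105/16, 65/16]]; det M2 = -1233/8
det M1 - det M2 = -9; K = -9 / (145/8)^2 = -576/21025


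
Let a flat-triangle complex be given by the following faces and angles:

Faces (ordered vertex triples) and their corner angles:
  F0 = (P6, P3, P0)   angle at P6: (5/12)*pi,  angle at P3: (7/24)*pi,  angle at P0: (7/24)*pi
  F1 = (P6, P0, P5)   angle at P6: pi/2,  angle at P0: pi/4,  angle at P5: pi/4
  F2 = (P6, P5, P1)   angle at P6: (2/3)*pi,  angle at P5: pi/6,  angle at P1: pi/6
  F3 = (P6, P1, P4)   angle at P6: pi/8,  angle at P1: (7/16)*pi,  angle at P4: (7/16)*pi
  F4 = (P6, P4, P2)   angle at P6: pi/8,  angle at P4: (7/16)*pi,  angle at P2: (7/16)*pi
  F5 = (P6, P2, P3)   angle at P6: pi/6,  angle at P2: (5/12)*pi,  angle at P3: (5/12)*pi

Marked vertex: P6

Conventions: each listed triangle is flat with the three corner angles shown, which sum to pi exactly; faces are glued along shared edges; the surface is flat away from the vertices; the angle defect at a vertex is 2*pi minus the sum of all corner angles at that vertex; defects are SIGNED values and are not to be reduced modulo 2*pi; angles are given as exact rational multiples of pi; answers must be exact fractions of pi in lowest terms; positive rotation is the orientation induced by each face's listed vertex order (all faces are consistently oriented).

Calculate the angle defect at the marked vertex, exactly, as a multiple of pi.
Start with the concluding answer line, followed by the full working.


Answer: defect(P6) = 0

Sum of corner angles at P6: 2*pi
defect = 2*pi - 2*pi


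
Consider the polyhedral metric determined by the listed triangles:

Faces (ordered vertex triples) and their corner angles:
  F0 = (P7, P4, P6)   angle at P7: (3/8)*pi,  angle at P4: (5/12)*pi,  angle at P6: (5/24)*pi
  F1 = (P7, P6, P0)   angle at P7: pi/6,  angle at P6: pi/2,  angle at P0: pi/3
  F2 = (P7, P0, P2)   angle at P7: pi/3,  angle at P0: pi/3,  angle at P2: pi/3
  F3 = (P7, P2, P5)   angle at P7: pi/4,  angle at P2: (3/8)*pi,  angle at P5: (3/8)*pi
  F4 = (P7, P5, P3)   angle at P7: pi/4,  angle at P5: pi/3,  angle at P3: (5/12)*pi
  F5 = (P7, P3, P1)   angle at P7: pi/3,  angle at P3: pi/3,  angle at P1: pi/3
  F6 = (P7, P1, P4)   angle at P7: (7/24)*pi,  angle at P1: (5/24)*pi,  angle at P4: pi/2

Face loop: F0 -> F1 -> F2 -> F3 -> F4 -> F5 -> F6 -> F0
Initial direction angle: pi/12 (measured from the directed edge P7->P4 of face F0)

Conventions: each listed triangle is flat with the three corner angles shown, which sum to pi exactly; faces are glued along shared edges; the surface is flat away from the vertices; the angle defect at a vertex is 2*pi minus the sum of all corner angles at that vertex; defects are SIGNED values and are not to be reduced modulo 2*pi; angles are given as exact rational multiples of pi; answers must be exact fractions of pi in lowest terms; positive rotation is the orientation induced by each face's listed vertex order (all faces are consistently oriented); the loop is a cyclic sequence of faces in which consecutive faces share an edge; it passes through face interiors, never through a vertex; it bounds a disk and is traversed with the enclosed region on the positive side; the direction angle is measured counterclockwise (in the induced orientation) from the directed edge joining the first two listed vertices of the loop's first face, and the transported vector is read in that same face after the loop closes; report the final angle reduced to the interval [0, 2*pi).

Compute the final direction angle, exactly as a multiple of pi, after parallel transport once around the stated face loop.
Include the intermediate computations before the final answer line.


enclosed vertex P7: corner angles sum to 2*pi, defect = 2*pi - 2*pi = 0
adding the enclosed defects to the starting angle (mod 2*pi, induced orientation) gives the holonomy
final angle = pi/12 + 0 = pi/12 (mod 2*pi)

Answer: final direction angle = pi/12
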